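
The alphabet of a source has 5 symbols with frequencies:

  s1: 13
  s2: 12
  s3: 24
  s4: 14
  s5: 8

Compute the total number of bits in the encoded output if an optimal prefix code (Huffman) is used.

Build the Huffman tree bottom-up:
s5(8) + s2(12) → 20
s1(13) + s4(14) → 27
20 + s3(24) → 44
27 + 44 → 71
Each symbol's bit-cost is frequency × depth; summing gives 162 bits (equivalently 20 + 27 + 44 + 71).

162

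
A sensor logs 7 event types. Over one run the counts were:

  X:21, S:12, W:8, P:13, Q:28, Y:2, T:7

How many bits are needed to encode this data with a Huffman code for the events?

233

Greedily combine the two least-frequent nodes:
merge Y(2) and T(7): 9
merge W(8) and 9: 17
merge S(12) and P(13): 25
merge 17 and X(21): 38
merge 25 and Q(28): 53
merge 38 and 53: 91
The encoded length is the sum of every internal node's weight: 9 + 17 + 25 + 38 + 53 + 91 = 233 bits.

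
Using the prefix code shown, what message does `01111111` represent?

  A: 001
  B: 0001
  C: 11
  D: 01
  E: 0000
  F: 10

DCCC

Read left to right; each codeword is recognised as soon as it completes (prefix code):
  01→D | 11→C | 11→C | 11→C
Decoded message: DCCC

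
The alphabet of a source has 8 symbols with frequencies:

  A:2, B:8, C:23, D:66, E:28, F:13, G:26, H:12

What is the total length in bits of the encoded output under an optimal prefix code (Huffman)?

Build the Huffman tree bottom-up:
combine A(2), B(8) → 10
combine 10, H(12) → 22
combine F(13), 22 → 35
combine C(23), G(26) → 49
combine E(28), 35 → 63
combine 49, 63 → 112
combine D(66), 112 → 178
The encoded length is the sum of every internal node's weight: 10 + 22 + 35 + 49 + 63 + 112 + 178 = 469 bits.

469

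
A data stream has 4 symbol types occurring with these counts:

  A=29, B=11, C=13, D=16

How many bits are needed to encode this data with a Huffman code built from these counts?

133

Greedily combine the two least-frequent nodes:
merge B(11) and C(13): 24
merge D(16) and 24: 40
merge A(29) and 40: 69
The encoded length is the sum of every internal node's weight: 24 + 40 + 69 = 133 bits.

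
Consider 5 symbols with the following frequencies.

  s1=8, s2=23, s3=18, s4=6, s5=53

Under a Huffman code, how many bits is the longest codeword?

Merge the two lowest-weight nodes at each step:
merge s4(6) and s1(8): 14
merge 14 and s3(18): 32
merge s2(23) and 32: 55
merge s5(53) and 55: 108
Maximum depth reached is 4.

4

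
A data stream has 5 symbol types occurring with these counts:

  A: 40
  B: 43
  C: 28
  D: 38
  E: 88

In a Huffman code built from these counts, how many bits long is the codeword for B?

3

Huffman merges, smallest pair first:
merge C(28) and D(38): 66
merge A(40) and B(43): 83
merge 66 and 83: 149
merge E(88) and 149: 237
The subtree containing B is merged 3 times, so code length = 3.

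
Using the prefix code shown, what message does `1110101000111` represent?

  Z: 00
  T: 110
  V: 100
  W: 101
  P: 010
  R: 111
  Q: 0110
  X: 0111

RPVX

Read left to right; each codeword is recognised as soon as it completes (prefix code):
  111→R | 010→P | 100→V | 0111→X
Decoded message: RPVX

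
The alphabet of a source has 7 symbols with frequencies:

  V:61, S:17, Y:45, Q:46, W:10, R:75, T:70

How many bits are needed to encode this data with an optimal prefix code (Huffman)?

854

Build the Huffman tree bottom-up:
W(10) + S(17) → 27
27 + Y(45) → 72
Q(46) + V(61) → 107
T(70) + 72 → 142
R(75) + 107 → 182
142 + 182 → 324
The encoded length is the sum of every internal node's weight: 27 + 72 + 107 + 142 + 182 + 324 = 854 bits.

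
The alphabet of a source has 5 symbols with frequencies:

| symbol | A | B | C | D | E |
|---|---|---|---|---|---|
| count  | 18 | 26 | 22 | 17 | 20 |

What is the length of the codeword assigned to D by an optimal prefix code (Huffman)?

Repeatedly merge the two smallest:
D(17) + A(18) → 35
E(20) + C(22) → 42
B(26) + 35 → 61
42 + 61 → 103
D's leaf is at depth 3, giving a 3-bit codeword.

3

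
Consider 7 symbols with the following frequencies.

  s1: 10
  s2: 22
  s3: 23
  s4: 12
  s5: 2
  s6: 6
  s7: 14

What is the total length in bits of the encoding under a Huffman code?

230

Greedily combine the two least-frequent nodes:
combine s5(2), s6(6) → 8
combine 8, s1(10) → 18
combine s4(12), s7(14) → 26
combine 18, s2(22) → 40
combine s3(23), 26 → 49
combine 40, 49 → 89
Each symbol's bit-cost is frequency × depth; summing gives 230 bits (equivalently 8 + 18 + 26 + 40 + 49 + 89).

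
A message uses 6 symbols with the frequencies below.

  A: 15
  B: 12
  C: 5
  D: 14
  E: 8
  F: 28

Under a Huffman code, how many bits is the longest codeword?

Merge the two lowest-weight nodes at each step:
combine C(5), E(8) → 13
combine B(12), 13 → 25
combine D(14), A(15) → 29
combine 25, F(28) → 53
combine 29, 53 → 82
The first pair merged (C, E) ends up deepest, at depth 4.

4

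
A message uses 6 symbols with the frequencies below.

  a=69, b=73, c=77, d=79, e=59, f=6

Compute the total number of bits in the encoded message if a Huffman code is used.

Greedily combine the two least-frequent nodes:
merge f(6) and e(59): 65
merge 65 and a(69): 134
merge b(73) and c(77): 150
merge d(79) and 134: 213
merge 150 and 213: 363
Each symbol's bit-cost is frequency × depth; summing gives 925 bits (equivalently 65 + 134 + 150 + 213 + 363).

925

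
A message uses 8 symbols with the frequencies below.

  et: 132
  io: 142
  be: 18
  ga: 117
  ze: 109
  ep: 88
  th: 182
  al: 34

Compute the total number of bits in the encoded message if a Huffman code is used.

2334

Build the Huffman tree bottom-up:
be(18) + al(34) → 52
52 + ep(88) → 140
ze(109) + ga(117) → 226
et(132) + 140 → 272
io(142) + th(182) → 324
226 + 272 → 498
324 + 498 → 822
Each symbol's bit-cost is frequency × depth; summing gives 2334 bits (equivalently 52 + 140 + 226 + 272 + 324 + 498 + 822).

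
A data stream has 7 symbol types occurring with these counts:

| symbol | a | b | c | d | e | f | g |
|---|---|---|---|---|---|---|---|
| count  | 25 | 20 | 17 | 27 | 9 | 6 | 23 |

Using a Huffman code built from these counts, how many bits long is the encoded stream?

344

Greedily combine the two least-frequent nodes:
combine f(6), e(9) → 15
combine 15, c(17) → 32
combine b(20), g(23) → 43
combine a(25), d(27) → 52
combine 32, 43 → 75
combine 52, 75 → 127
The encoded length is the sum of every internal node's weight: 15 + 32 + 43 + 52 + 75 + 127 = 344 bits.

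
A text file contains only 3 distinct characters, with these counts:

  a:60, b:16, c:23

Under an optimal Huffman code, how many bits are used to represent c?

2

Huffman merges, smallest pair first:
b(16) + c(23) → 39
39 + a(60) → 99
The subtree containing c is merged 2 times, so code length = 2.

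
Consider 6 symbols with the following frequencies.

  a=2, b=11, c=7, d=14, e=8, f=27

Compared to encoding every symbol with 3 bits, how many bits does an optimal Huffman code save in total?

Fixed-length: 3 bits × 69 symbols = 207 bits.
Huffman merges:
a(2) + c(7) → 9
e(8) + 9 → 17
b(11) + d(14) → 25
17 + 25 → 42
f(27) + 42 → 69
Huffman total = 9 + 17 + 25 + 42 + 69 = 162 bits.
Saving = 207 − 162 = 45 bits.

45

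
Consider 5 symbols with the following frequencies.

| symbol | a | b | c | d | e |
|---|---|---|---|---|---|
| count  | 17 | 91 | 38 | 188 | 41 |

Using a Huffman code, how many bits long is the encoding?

713

Merge the two smallest weights repeatedly:
combine a(17), c(38) → 55
combine e(41), 55 → 96
combine b(91), 96 → 187
combine 187, d(188) → 375
Each symbol's bit-cost is frequency × depth; summing gives 713 bits (equivalently 55 + 96 + 187 + 375).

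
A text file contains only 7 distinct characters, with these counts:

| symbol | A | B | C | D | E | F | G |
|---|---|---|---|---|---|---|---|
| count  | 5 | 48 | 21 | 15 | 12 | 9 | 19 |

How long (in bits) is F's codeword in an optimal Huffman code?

Build the tree from the bottom:
merge A(5) and F(9): 14
merge E(12) and 14: 26
merge D(15) and G(19): 34
merge C(21) and 26: 47
merge 34 and 47: 81
merge B(48) and 81: 129
The subtree containing F is merged 5 times, so code length = 5.

5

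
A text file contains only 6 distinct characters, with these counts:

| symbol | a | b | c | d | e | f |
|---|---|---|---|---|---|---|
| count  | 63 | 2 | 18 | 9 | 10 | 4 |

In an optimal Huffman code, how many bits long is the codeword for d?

Build the tree from the bottom:
merge b(2) and f(4): 6
merge 6 and d(9): 15
merge e(10) and 15: 25
merge c(18) and 25: 43
merge 43 and a(63): 106
d sits 4 levels below the root, so its codeword is 4 bits.

4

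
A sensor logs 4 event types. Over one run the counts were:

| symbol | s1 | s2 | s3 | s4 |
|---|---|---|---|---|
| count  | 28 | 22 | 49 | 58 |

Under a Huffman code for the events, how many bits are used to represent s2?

3

Huffman merges, smallest pair first:
combine s2(22), s1(28) → 50
combine s3(49), 50 → 99
combine s4(58), 99 → 157
s2 sits 3 levels below the root, so its codeword is 3 bits.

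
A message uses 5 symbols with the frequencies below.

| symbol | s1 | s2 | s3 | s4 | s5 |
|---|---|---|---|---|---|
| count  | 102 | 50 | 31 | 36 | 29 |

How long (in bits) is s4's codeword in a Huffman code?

Build the tree from the bottom:
combine s5(29), s3(31) → 60
combine s4(36), s2(50) → 86
combine 60, 86 → 146
combine s1(102), 146 → 248
The subtree containing s4 is merged 3 times, so code length = 3.

3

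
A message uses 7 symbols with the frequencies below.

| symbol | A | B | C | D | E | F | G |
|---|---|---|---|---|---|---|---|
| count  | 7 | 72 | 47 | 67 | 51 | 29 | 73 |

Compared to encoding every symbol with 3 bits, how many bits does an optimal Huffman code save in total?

Fixed-length: 3 bits × 346 symbols = 1038 bits.
Huffman merges:
merge A(7) and F(29): 36
merge 36 and C(47): 83
merge E(51) and D(67): 118
merge B(72) and G(73): 145
merge 83 and 118: 201
merge 145 and 201: 346
Huffman total = 36 + 83 + 118 + 145 + 201 + 346 = 929 bits.
Saving = 1038 − 929 = 109 bits.

109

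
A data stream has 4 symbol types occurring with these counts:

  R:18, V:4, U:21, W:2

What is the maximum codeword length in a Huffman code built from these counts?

Merge the two lowest-weight nodes at each step:
W(2) + V(4) → 6
6 + R(18) → 24
U(21) + 24 → 45
The rarest symbols sit at the bottom; the longest codeword is 3 bits.

3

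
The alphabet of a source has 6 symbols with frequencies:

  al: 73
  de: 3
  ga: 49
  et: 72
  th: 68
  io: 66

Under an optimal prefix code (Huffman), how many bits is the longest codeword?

Merge the two lowest-weight nodes at each step:
de(3) + ga(49) → 52
52 + io(66) → 118
th(68) + et(72) → 140
al(73) + 118 → 191
140 + 191 → 331
The first pair merged (de, ga) ends up deepest, at depth 4.

4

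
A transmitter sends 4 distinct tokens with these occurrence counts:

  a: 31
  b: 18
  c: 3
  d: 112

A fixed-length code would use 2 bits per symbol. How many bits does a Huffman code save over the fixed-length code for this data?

91

Fixed-length: 2 bits × 164 symbols = 328 bits.
Huffman merges:
merge c(3) and b(18): 21
merge 21 and a(31): 52
merge 52 and d(112): 164
Huffman total = 21 + 52 + 164 = 237 bits.
Saving = 328 − 237 = 91 bits.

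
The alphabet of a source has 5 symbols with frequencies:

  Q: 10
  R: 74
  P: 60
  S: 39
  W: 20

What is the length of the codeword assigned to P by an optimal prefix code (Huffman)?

Build the tree from the bottom:
merge Q(10) and W(20): 30
merge 30 and S(39): 69
merge P(60) and 69: 129
merge R(74) and 129: 203
The subtree containing P is merged 2 times, so code length = 2.

2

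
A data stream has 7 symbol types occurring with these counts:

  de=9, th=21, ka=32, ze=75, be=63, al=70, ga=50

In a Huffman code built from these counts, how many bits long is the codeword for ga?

Build the tree from the bottom:
merge de(9) and th(21): 30
merge 30 and ka(32): 62
merge ga(50) and 62: 112
merge be(63) and al(70): 133
merge ze(75) and 112: 187
merge 133 and 187: 320
The subtree containing ga is merged 3 times, so code length = 3.

3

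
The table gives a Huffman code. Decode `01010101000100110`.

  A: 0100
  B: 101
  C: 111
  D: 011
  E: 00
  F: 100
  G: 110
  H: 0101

HHEAG

Read left to right; each codeword is recognised as soon as it completes (prefix code):
  0101→H | 0101→H | 00→E | 0100→A | 110→G
Decoded message: HHEAG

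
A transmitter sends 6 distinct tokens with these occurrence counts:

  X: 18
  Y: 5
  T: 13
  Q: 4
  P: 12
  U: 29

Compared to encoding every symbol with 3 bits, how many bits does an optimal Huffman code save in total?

51

Fixed-length: 3 bits × 81 symbols = 243 bits.
Huffman merges:
Q(4) + Y(5) → 9
9 + P(12) → 21
T(13) + X(18) → 31
21 + U(29) → 50
31 + 50 → 81
Huffman total = 9 + 21 + 31 + 50 + 81 = 192 bits.
Saving = 243 − 192 = 51 bits.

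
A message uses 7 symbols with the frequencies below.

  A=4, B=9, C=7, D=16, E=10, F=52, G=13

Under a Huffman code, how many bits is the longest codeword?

4

Merge the two lowest-weight nodes at each step:
combine A(4), C(7) → 11
combine B(9), E(10) → 19
combine 11, G(13) → 24
combine D(16), 19 → 35
combine 24, 35 → 59
combine F(52), 59 → 111
The first pair merged (A, C) ends up deepest, at depth 4.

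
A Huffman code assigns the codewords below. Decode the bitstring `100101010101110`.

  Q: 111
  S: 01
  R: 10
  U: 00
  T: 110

Read left to right; each codeword is recognised as soon as it completes (prefix code):
  10→R | 01→S | 01→S | 01→S | 01→S | 01→S | 110→T
Decoded message: RSSSSST

RSSSSST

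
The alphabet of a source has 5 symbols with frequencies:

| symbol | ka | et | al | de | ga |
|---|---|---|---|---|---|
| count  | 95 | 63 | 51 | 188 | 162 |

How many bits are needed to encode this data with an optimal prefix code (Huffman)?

1232

Merge the two smallest weights repeatedly:
combine al(51), et(63) → 114
combine ka(95), 114 → 209
combine ga(162), de(188) → 350
combine 209, 350 → 559
Each symbol's bit-cost is frequency × depth; summing gives 1232 bits (equivalently 114 + 209 + 350 + 559).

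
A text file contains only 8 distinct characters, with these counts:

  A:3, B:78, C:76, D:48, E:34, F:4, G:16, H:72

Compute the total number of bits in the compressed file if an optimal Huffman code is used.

Merge the two smallest weights repeatedly:
A(3) + F(4) → 7
7 + G(16) → 23
23 + E(34) → 57
D(48) + 57 → 105
H(72) + C(76) → 148
B(78) + 105 → 183
148 + 183 → 331
Total encoded bits = sum of merged weights = 7 + 23 + 57 + 105 + 148 + 183 + 331 = 854.

854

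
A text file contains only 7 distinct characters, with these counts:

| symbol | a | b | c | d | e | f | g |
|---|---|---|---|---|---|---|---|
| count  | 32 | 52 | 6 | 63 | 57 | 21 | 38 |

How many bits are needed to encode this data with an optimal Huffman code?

Merge the two smallest weights repeatedly:
c(6) + f(21) → 27
27 + a(32) → 59
g(38) + b(52) → 90
e(57) + 59 → 116
d(63) + 90 → 153
116 + 153 → 269
Total encoded bits = sum of merged weights = 27 + 59 + 90 + 116 + 153 + 269 = 714.

714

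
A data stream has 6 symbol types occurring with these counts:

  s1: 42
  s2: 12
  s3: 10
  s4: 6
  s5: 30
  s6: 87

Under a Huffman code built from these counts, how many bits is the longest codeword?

5

Merge the two lowest-weight nodes at each step:
s4(6) + s3(10) → 16
s2(12) + 16 → 28
28 + s5(30) → 58
s1(42) + 58 → 100
s6(87) + 100 → 187
The first pair merged (s4, s3) ends up deepest, at depth 5.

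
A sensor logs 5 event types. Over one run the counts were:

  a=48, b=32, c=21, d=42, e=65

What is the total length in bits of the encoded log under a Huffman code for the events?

Build the Huffman tree bottom-up:
merge c(21) and b(32): 53
merge d(42) and a(48): 90
merge 53 and e(65): 118
merge 90 and 118: 208
Total encoded bits = sum of merged weights = 53 + 90 + 118 + 208 = 469.

469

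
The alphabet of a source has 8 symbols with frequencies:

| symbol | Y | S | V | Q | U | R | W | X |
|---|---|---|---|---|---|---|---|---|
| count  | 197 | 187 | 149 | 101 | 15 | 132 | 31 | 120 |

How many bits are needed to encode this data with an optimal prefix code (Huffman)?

2605

Build the Huffman tree bottom-up:
U(15) + W(31) → 46
46 + Q(101) → 147
X(120) + R(132) → 252
147 + V(149) → 296
S(187) + Y(197) → 384
252 + 296 → 548
384 + 548 → 932
The encoded length is the sum of every internal node's weight: 46 + 147 + 252 + 296 + 384 + 548 + 932 = 2605 bits.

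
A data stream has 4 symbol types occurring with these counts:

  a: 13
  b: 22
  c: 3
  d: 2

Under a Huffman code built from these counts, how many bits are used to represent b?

1

Build the tree from the bottom:
combine d(2), c(3) → 5
combine 5, a(13) → 18
combine 18, b(22) → 40
b is a child of the root — depth 1, so its codeword is a single bit.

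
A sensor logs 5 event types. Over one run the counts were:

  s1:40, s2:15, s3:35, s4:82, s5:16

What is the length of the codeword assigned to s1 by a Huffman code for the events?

2

Repeatedly merge the two smallest:
combine s2(15), s5(16) → 31
combine 31, s3(35) → 66
combine s1(40), 66 → 106
combine s4(82), 106 → 188
s1 sits 2 levels below the root, so its codeword is 2 bits.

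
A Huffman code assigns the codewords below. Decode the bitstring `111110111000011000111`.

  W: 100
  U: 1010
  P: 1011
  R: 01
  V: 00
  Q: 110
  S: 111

SQSVVQVS

Read left to right; each codeword is recognised as soon as it completes (prefix code):
  111→S | 110→Q | 111→S | 00→V | 00→V | 110→Q | 00→V | 111→S
Decoded message: SQSVVQVS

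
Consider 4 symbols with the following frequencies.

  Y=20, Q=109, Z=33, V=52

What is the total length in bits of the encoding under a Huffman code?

Merge the two smallest weights repeatedly:
merge Y(20) and Z(33): 53
merge V(52) and 53: 105
merge 105 and Q(109): 214
Each symbol's bit-cost is frequency × depth; summing gives 372 bits (equivalently 53 + 105 + 214).

372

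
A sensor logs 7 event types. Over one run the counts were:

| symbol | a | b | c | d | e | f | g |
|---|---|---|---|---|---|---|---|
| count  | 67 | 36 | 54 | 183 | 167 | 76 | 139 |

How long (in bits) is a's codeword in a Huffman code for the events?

3

Repeatedly merge the two smallest:
combine b(36), c(54) → 90
combine a(67), f(76) → 143
combine 90, g(139) → 229
combine 143, e(167) → 310
combine d(183), 229 → 412
combine 310, 412 → 722
a's leaf is at depth 3, giving a 3-bit codeword.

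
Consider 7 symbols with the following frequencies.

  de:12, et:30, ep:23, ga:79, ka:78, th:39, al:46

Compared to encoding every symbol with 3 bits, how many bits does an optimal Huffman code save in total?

Fixed-length: 3 bits × 307 symbols = 921 bits.
Huffman merges:
de(12) + ep(23) → 35
et(30) + 35 → 65
th(39) + al(46) → 85
65 + ka(78) → 143
ga(79) + 85 → 164
143 + 164 → 307
Huffman total = 35 + 65 + 85 + 143 + 164 + 307 = 799 bits.
Saving = 921 − 799 = 122 bits.

122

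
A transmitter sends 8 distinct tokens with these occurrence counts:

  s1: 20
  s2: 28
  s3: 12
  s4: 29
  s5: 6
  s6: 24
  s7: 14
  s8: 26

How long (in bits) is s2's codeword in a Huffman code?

3

Repeatedly merge the two smallest:
s5(6) + s3(12) → 18
s7(14) + 18 → 32
s1(20) + s6(24) → 44
s8(26) + s2(28) → 54
s4(29) + 32 → 61
44 + 54 → 98
61 + 98 → 159
The subtree containing s2 is merged 3 times, so code length = 3.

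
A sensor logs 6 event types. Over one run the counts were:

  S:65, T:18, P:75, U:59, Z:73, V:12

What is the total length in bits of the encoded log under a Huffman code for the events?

723

Greedily combine the two least-frequent nodes:
V(12) + T(18) → 30
30 + U(59) → 89
S(65) + Z(73) → 138
P(75) + 89 → 164
138 + 164 → 302
The encoded length is the sum of every internal node's weight: 30 + 89 + 138 + 164 + 302 = 723 bits.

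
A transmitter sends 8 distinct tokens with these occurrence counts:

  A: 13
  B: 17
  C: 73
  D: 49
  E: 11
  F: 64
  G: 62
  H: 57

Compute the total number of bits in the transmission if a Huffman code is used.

966

Merge the two smallest weights repeatedly:
combine E(11), A(13) → 24
combine B(17), 24 → 41
combine 41, D(49) → 90
combine H(57), G(62) → 119
combine F(64), C(73) → 137
combine 90, 119 → 209
combine 137, 209 → 346
Total encoded bits = sum of merged weights = 24 + 41 + 90 + 119 + 137 + 209 + 346 = 966.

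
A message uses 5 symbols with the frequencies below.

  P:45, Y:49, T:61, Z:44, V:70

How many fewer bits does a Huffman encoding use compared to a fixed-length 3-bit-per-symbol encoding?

Fixed-length: 3 bits × 269 symbols = 807 bits.
Huffman merges:
Z(44) + P(45) → 89
Y(49) + T(61) → 110
V(70) + 89 → 159
110 + 159 → 269
Huffman total = 89 + 110 + 159 + 269 = 627 bits.
Saving = 807 − 627 = 180 bits.

180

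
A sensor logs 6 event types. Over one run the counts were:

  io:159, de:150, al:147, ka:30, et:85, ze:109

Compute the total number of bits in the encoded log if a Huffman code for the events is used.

1699

Merge the two smallest weights repeatedly:
ka(30) + et(85) → 115
ze(109) + 115 → 224
al(147) + de(150) → 297
io(159) + 224 → 383
297 + 383 → 680
The encoded length is the sum of every internal node's weight: 115 + 224 + 297 + 383 + 680 = 1699 bits.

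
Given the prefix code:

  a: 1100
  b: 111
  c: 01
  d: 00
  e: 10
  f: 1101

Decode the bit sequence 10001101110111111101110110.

edffbbcfe

Read left to right; each codeword is recognised as soon as it completes (prefix code):
  10→e | 00→d | 1101→f | 1101→f | 111→b | 111→b | 01→c | 1101→f | 10→e
Decoded message: edffbbcfe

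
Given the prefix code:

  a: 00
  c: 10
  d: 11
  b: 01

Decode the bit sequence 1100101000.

Read left to right; each codeword is recognised as soon as it completes (prefix code):
  11→d | 00→a | 10→c | 10→c | 00→a
Decoded message: dacca

dacca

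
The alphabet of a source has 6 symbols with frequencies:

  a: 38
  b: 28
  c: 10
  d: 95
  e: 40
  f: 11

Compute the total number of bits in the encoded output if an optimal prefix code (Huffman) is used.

Merge the two smallest weights repeatedly:
c(10) + f(11) → 21
21 + b(28) → 49
a(38) + e(40) → 78
49 + 78 → 127
d(95) + 127 → 222
The encoded length is the sum of every internal node's weight: 21 + 49 + 78 + 127 + 222 = 497 bits.

497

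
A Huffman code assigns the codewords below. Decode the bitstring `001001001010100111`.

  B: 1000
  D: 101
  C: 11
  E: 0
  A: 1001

EEAEEDEAC

Read left to right; each codeword is recognised as soon as it completes (prefix code):
  0→E | 0→E | 1001→A | 0→E | 0→E | 101→D | 0→E | 1001→A | 11→C
Decoded message: EEAEEDEAC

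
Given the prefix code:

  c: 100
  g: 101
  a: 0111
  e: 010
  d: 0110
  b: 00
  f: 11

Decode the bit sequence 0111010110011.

Read left to right; each codeword is recognised as soon as it completes (prefix code):
  0111→a | 010→e | 11→f | 00→b | 11→f
Decoded message: aefbf

aefbf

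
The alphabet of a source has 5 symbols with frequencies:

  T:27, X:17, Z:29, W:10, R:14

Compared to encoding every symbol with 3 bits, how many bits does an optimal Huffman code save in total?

Fixed-length: 3 bits × 97 symbols = 291 bits.
Huffman merges:
merge W(10) and R(14): 24
merge X(17) and 24: 41
merge T(27) and Z(29): 56
merge 41 and 56: 97
Huffman total = 24 + 41 + 56 + 97 = 218 bits.
Saving = 291 − 218 = 73 bits.

73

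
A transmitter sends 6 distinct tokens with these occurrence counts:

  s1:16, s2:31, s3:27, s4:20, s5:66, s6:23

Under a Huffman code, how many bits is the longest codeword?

Merge the two lowest-weight nodes at each step:
s1(16) + s4(20) → 36
s6(23) + s3(27) → 50
s2(31) + 36 → 67
50 + s5(66) → 116
67 + 116 → 183
Maximum depth reached is 3.

3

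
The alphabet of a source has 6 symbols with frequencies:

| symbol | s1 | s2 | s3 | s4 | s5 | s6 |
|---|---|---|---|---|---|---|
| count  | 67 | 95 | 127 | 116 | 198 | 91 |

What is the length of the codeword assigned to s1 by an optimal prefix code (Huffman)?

3

Repeatedly merge the two smallest:
merge s1(67) and s6(91): 158
merge s2(95) and s4(116): 211
merge s3(127) and 158: 285
merge s5(198) and 211: 409
merge 285 and 409: 694
s1's leaf is at depth 3, giving a 3-bit codeword.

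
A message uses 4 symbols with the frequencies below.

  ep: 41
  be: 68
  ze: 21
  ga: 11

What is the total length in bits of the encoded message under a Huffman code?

246

Greedily combine the two least-frequent nodes:
ga(11) + ze(21) → 32
32 + ep(41) → 73
be(68) + 73 → 141
Total encoded bits = sum of merged weights = 32 + 73 + 141 = 246.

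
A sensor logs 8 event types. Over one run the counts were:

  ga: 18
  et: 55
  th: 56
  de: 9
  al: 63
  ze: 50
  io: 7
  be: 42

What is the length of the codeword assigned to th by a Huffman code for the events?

2

Build the tree from the bottom:
io(7) + de(9) → 16
16 + ga(18) → 34
34 + be(42) → 76
ze(50) + et(55) → 105
th(56) + al(63) → 119
76 + 105 → 181
119 + 181 → 300
The subtree containing th is merged 2 times, so code length = 2.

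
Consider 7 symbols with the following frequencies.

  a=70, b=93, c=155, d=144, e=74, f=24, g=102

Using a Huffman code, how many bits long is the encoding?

Greedily combine the two least-frequent nodes:
combine f(24), a(70) → 94
combine e(74), b(93) → 167
combine 94, g(102) → 196
combine d(144), c(155) → 299
combine 167, 196 → 363
combine 299, 363 → 662
Total encoded bits = sum of merged weights = 94 + 167 + 196 + 299 + 363 + 662 = 1781.

1781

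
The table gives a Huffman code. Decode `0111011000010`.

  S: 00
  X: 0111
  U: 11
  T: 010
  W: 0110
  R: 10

Read left to right; each codeword is recognised as soon as it completes (prefix code):
  0111→X | 0110→W | 00→S | 010→T
Decoded message: XWST

XWST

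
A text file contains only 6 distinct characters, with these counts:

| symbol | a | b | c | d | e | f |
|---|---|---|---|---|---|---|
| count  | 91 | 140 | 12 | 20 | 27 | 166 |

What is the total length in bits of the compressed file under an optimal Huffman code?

Build the Huffman tree bottom-up:
combine c(12), d(20) → 32
combine e(27), 32 → 59
combine 59, a(91) → 150
combine b(140), 150 → 290
combine f(166), 290 → 456
Total encoded bits = sum of merged weights = 32 + 59 + 150 + 290 + 456 = 987.

987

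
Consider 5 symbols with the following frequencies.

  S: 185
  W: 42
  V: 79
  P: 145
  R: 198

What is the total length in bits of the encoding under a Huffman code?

1419

Build the Huffman tree bottom-up:
merge W(42) and V(79): 121
merge 121 and P(145): 266
merge S(185) and R(198): 383
merge 266 and 383: 649
Total encoded bits = sum of merged weights = 121 + 266 + 383 + 649 = 1419.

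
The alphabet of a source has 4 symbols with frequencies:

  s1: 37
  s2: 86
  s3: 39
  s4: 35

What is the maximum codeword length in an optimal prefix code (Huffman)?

Merge the two lowest-weight nodes at each step:
combine s4(35), s1(37) → 72
combine s3(39), 72 → 111
combine s2(86), 111 → 197
The rarest symbols sit at the bottom; the longest codeword is 3 bits.

3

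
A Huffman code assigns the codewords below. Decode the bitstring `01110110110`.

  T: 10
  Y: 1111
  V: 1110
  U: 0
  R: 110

UVRR

Read left to right; each codeword is recognised as soon as it completes (prefix code):
  0→U | 1110→V | 110→R | 110→R
Decoded message: UVRR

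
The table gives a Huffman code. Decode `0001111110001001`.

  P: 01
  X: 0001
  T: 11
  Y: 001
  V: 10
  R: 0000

XTTVYY

Read left to right; each codeword is recognised as soon as it completes (prefix code):
  0001→X | 11→T | 11→T | 10→V | 001→Y | 001→Y
Decoded message: XTTVYY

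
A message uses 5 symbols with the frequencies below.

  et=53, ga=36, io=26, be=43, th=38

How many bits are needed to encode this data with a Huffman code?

454

Greedily combine the two least-frequent nodes:
combine io(26), ga(36) → 62
combine th(38), be(43) → 81
combine et(53), 62 → 115
combine 81, 115 → 196
The encoded length is the sum of every internal node's weight: 62 + 81 + 115 + 196 = 454 bits.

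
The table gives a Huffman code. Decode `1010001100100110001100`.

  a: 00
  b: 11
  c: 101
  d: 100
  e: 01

caeddbaed

Read left to right; each codeword is recognised as soon as it completes (prefix code):
  101→c | 00→a | 01→e | 100→d | 100→d | 11→b | 00→a | 01→e | 100→d
Decoded message: caeddbaed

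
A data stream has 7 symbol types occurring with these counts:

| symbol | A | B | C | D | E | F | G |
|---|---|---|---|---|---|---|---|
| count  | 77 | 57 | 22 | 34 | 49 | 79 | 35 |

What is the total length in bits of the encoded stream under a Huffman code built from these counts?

Greedily combine the two least-frequent nodes:
merge C(22) and D(34): 56
merge G(35) and E(49): 84
merge 56 and B(57): 113
merge A(77) and F(79): 156
merge 84 and 113: 197
merge 156 and 197: 353
Each symbol's bit-cost is frequency × depth; summing gives 959 bits (equivalently 56 + 84 + 113 + 156 + 197 + 353).

959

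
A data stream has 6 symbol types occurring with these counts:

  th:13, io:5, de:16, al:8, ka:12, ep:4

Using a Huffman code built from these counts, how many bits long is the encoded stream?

142

Merge the two smallest weights repeatedly:
ep(4) + io(5) → 9
al(8) + 9 → 17
ka(12) + th(13) → 25
de(16) + 17 → 33
25 + 33 → 58
Total encoded bits = sum of merged weights = 9 + 17 + 25 + 33 + 58 = 142.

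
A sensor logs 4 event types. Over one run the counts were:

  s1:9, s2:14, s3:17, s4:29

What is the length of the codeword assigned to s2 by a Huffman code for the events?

Build the tree from the bottom:
s1(9) + s2(14) → 23
s3(17) + 23 → 40
s4(29) + 40 → 69
s2 sits 3 levels below the root, so its codeword is 3 bits.

3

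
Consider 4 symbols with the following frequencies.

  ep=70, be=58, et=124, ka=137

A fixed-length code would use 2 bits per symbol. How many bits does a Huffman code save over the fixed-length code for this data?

9

Fixed-length: 2 bits × 389 symbols = 778 bits.
Huffman merges:
combine be(58), ep(70) → 128
combine et(124), 128 → 252
combine ka(137), 252 → 389
Huffman total = 128 + 252 + 389 = 769 bits.
Saving = 778 − 769 = 9 bits.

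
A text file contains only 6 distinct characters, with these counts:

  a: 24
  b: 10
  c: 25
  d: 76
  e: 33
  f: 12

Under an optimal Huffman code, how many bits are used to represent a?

Huffman merges, smallest pair first:
b(10) + f(12) → 22
22 + a(24) → 46
c(25) + e(33) → 58
46 + 58 → 104
d(76) + 104 → 180
a's leaf is at depth 3, giving a 3-bit codeword.

3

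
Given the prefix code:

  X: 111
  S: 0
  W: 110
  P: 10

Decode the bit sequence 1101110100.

Read left to right; each codeword is recognised as soon as it completes (prefix code):
  110→W | 111→X | 0→S | 10→P | 0→S
Decoded message: WXSPS

WXSPS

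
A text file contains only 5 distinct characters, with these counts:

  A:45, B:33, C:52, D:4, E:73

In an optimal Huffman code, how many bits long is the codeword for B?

Huffman merges, smallest pair first:
merge D(4) and B(33): 37
merge 37 and A(45): 82
merge C(52) and E(73): 125
merge 82 and 125: 207
The subtree containing B is merged 3 times, so code length = 3.

3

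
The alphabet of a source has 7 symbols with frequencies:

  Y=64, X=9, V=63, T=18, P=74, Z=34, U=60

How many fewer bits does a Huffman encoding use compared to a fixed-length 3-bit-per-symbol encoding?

113

Fixed-length: 3 bits × 322 symbols = 966 bits.
Huffman merges:
X(9) + T(18) → 27
27 + Z(34) → 61
U(60) + 61 → 121
V(63) + Y(64) → 127
P(74) + 121 → 195
127 + 195 → 322
Huffman total = 27 + 61 + 121 + 127 + 195 + 322 = 853 bits.
Saving = 966 − 853 = 113 bits.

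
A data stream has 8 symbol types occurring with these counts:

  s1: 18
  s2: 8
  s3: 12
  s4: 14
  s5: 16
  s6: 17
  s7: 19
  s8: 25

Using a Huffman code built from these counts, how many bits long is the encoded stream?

Greedily combine the two least-frequent nodes:
merge s2(8) and s3(12): 20
merge s4(14) and s5(16): 30
merge s6(17) and s1(18): 35
merge s7(19) and 20: 39
merge s8(25) and 30: 55
merge 35 and 39: 74
merge 55 and 74: 129
Each symbol's bit-cost is frequency × depth; summing gives 382 bits (equivalently 20 + 30 + 35 + 39 + 55 + 74 + 129).

382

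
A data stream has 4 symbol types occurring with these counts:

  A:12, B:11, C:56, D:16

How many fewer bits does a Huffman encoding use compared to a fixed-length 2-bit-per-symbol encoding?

33

Fixed-length: 2 bits × 95 symbols = 190 bits.
Huffman merges:
combine B(11), A(12) → 23
combine D(16), 23 → 39
combine 39, C(56) → 95
Huffman total = 23 + 39 + 95 = 157 bits.
Saving = 190 − 157 = 33 bits.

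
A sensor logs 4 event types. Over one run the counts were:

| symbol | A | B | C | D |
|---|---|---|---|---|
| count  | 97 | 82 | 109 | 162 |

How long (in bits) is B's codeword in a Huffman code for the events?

Build the tree from the bottom:
B(82) + A(97) → 179
C(109) + D(162) → 271
179 + 271 → 450
The subtree containing B is merged 2 times, so code length = 2.

2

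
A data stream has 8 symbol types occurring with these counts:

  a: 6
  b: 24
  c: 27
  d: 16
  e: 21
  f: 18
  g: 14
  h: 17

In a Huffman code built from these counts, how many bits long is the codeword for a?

4

Repeatedly merge the two smallest:
a(6) + g(14) → 20
d(16) + h(17) → 33
f(18) + 20 → 38
e(21) + b(24) → 45
c(27) + 33 → 60
38 + 45 → 83
60 + 83 → 143
a's leaf is at depth 4, giving a 4-bit codeword.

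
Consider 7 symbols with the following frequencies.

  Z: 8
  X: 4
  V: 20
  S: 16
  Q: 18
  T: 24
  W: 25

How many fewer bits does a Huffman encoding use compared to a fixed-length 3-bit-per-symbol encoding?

Fixed-length: 3 bits × 115 symbols = 345 bits.
Huffman merges:
merge X(4) and Z(8): 12
merge 12 and S(16): 28
merge Q(18) and V(20): 38
merge T(24) and W(25): 49
merge 28 and 38: 66
merge 49 and 66: 115
Huffman total = 12 + 28 + 38 + 49 + 66 + 115 = 308 bits.
Saving = 345 − 308 = 37 bits.

37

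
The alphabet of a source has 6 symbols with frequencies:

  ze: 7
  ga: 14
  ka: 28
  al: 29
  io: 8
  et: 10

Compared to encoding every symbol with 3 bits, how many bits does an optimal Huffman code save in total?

57

Fixed-length: 3 bits × 96 symbols = 288 bits.
Huffman merges:
merge ze(7) and io(8): 15
merge et(10) and ga(14): 24
merge 15 and 24: 39
merge ka(28) and al(29): 57
merge 39 and 57: 96
Huffman total = 15 + 24 + 39 + 57 + 96 = 231 bits.
Saving = 288 − 231 = 57 bits.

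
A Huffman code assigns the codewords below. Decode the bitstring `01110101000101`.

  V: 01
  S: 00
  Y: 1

VYYVVSVV

Read left to right; each codeword is recognised as soon as it completes (prefix code):
  01→V | 1→Y | 1→Y | 01→V | 01→V | 00→S | 01→V | 01→V
Decoded message: VYYVVSVV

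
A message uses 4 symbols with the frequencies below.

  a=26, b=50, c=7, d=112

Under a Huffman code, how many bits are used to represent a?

Repeatedly merge the two smallest:
merge c(7) and a(26): 33
merge 33 and b(50): 83
merge 83 and d(112): 195
a sits 3 levels below the root, so its codeword is 3 bits.

3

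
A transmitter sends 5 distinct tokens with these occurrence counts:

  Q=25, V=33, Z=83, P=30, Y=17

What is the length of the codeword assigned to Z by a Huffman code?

Repeatedly merge the two smallest:
Y(17) + Q(25) → 42
P(30) + V(33) → 63
42 + 63 → 105
Z(83) + 105 → 188
Z sits one level below the root: a 1-bit codeword.

1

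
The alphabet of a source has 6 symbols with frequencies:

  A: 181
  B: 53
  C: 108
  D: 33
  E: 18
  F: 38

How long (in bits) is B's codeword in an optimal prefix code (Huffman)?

3

Build the tree from the bottom:
combine E(18), D(33) → 51
combine F(38), 51 → 89
combine B(53), 89 → 142
combine C(108), 142 → 250
combine A(181), 250 → 431
The subtree containing B is merged 3 times, so code length = 3.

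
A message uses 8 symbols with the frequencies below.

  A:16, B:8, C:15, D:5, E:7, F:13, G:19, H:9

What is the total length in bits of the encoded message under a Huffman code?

Build the Huffman tree bottom-up:
combine D(5), E(7) → 12
combine B(8), H(9) → 17
combine 12, F(13) → 25
combine C(15), A(16) → 31
combine 17, G(19) → 36
combine 25, 31 → 56
combine 36, 56 → 92
Each symbol's bit-cost is frequency × depth; summing gives 269 bits (equivalently 12 + 17 + 25 + 31 + 36 + 56 + 92).

269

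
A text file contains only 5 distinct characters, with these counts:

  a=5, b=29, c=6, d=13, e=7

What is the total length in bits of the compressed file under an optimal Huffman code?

120

Merge the two smallest weights repeatedly:
a(5) + c(6) → 11
e(7) + 11 → 18
d(13) + 18 → 31
b(29) + 31 → 60
The encoded length is the sum of every internal node's weight: 11 + 18 + 31 + 60 = 120 bits.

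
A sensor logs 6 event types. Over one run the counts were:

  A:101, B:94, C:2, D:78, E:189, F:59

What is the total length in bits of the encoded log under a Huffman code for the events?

1246

Build the Huffman tree bottom-up:
C(2) + F(59) → 61
61 + D(78) → 139
B(94) + A(101) → 195
139 + E(189) → 328
195 + 328 → 523
Each symbol's bit-cost is frequency × depth; summing gives 1246 bits (equivalently 61 + 139 + 195 + 328 + 523).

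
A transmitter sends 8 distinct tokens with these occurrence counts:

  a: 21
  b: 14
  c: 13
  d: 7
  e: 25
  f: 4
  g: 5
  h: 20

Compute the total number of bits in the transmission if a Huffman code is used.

Build the Huffman tree bottom-up:
f(4) + g(5) → 9
d(7) + 9 → 16
c(13) + b(14) → 27
16 + h(20) → 36
a(21) + e(25) → 46
27 + 36 → 63
46 + 63 → 109
Total encoded bits = sum of merged weights = 9 + 16 + 27 + 36 + 46 + 63 + 109 = 306.

306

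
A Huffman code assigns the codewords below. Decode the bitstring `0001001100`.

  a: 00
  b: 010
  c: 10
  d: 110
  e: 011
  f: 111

abea

Read left to right; each codeword is recognised as soon as it completes (prefix code):
  00→a | 010→b | 011→e | 00→a
Decoded message: abea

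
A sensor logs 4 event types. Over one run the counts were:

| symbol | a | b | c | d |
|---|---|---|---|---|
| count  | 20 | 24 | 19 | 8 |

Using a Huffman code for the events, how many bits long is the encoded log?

Merge the two smallest weights repeatedly:
d(8) + c(19) → 27
a(20) + b(24) → 44
27 + 44 → 71
Each symbol's bit-cost is frequency × depth; summing gives 142 bits (equivalently 27 + 44 + 71).

142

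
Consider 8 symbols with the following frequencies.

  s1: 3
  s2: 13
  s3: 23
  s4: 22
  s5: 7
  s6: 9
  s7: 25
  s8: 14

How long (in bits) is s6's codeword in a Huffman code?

4

Repeatedly merge the two smallest:
merge s1(3) and s5(7): 10
merge s6(9) and 10: 19
merge s2(13) and s8(14): 27
merge 19 and s4(22): 41
merge s3(23) and s7(25): 48
merge 27 and 41: 68
merge 48 and 68: 116
s6's leaf is at depth 4, giving a 4-bit codeword.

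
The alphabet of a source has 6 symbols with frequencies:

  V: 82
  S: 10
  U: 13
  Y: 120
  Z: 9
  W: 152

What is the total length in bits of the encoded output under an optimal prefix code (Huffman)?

785

Greedily combine the two least-frequent nodes:
merge Z(9) and S(10): 19
merge U(13) and 19: 32
merge 32 and V(82): 114
merge 114 and Y(120): 234
merge W(152) and 234: 386
Total encoded bits = sum of merged weights = 19 + 32 + 114 + 234 + 386 = 785.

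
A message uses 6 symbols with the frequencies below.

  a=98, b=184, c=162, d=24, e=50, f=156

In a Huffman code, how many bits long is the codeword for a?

Build the tree from the bottom:
d(24) + e(50) → 74
74 + a(98) → 172
f(156) + c(162) → 318
172 + b(184) → 356
318 + 356 → 674
The subtree containing a is merged 3 times, so code length = 3.

3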